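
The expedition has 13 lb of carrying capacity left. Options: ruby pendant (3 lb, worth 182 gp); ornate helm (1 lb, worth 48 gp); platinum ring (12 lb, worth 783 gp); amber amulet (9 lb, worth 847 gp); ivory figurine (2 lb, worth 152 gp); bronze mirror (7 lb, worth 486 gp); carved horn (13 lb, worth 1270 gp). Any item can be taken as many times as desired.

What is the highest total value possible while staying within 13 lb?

1270

The ratio ordering already packs tightly: carved horn, 13 lb, 1270.
Every other selection either busts 13 lb or fails to beat 1270.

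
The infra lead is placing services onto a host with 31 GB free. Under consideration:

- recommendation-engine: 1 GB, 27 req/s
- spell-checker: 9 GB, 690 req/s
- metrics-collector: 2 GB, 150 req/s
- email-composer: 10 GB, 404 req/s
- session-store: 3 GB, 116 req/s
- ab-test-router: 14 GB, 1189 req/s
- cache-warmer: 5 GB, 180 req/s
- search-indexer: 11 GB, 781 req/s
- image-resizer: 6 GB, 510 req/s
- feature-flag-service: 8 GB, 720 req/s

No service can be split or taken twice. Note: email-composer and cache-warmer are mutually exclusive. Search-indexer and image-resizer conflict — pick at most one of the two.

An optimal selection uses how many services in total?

The maximum throughput within 31 GB is 2599.
One optimal bundle: spell-checker + ab-test-router + feature-flag-service (31 GB).
All optima have 3 services.

3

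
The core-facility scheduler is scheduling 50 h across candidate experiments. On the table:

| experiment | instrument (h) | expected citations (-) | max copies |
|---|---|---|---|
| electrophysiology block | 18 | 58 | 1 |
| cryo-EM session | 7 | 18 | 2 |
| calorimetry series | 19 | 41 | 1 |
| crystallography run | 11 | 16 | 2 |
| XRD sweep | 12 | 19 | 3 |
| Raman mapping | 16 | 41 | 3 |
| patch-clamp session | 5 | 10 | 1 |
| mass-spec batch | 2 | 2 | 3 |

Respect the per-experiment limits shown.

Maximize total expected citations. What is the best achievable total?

140

Taking the top-ratio experiments first gives electrophysiology block + 2×cryo-EM session + Raman mapping + mass-spec batch for 137 (50 h).
Replace 2×cryo-EM session and mass-spec batch with Raman mapping: the trade gains 3 net, giving 140 at 50 h.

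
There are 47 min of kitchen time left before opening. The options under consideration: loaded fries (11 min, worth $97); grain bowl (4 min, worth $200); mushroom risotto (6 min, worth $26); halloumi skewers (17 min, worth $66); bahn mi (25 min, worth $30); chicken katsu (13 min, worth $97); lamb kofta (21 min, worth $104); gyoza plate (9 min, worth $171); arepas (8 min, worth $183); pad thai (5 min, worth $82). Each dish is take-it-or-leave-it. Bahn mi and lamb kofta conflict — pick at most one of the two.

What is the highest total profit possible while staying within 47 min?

759

Density check — grain bowl 50.00, arepas 22.88, gyoza plate 19.00, pad thai 16.40 are the best per min.
Best packing: loaded fries + grain bowl + mushroom risotto + gyoza plate + arepas + pad thai — 43 min, 759 total.
Every other selection either busts 47 min or breaks a pairing rule or fails to beat 759.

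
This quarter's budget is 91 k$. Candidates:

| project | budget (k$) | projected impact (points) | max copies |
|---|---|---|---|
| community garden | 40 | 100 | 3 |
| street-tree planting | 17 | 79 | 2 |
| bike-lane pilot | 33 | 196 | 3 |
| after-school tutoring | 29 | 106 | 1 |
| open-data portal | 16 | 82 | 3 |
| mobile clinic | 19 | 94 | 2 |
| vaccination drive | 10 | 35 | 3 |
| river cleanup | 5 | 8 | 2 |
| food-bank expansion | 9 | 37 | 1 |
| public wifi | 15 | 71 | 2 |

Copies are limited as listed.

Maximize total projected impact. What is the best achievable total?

511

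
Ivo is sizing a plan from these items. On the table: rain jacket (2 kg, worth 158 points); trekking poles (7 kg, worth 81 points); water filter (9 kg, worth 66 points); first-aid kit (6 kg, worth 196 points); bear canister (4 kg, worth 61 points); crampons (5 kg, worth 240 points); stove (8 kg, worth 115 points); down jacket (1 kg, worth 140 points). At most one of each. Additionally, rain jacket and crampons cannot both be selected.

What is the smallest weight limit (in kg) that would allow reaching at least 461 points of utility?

Look for the lowest-weight combination reaching 461.
rain jacket + first-aid kit + down jacket: 494 utility at 9 kg.
No combination under 9 kg hits 461.

9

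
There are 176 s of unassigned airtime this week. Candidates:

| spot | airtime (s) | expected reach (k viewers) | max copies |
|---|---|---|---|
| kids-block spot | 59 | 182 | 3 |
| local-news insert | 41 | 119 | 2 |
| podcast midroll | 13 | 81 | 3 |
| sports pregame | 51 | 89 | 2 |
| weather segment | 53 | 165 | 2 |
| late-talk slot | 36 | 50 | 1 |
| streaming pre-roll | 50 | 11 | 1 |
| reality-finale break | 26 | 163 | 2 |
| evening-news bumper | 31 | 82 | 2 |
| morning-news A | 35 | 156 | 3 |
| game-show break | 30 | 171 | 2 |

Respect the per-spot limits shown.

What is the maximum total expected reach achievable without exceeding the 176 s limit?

986

By expected reach per s: reality-finale break 6.27, podcast midroll 6.23, game-show break 5.70 lead.
Greedy by ratio would take 3×podcast midroll + 2×reality-finale break + 2×game-show break: 151 s used, total 911.
The 13 s tied up in podcast midroll is better spent on morning-news A — total rises to 986 (173 s).
That's the maximum — no swap from here does better than 986.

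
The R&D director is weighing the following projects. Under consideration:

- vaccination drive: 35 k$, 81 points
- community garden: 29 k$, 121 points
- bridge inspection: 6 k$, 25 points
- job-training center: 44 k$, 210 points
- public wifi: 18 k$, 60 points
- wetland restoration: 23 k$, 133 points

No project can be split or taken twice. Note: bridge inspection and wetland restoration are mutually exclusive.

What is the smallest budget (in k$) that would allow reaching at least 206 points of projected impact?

44

Minimise k$ subject to total projected impact ≥ 206.
job-training center: 210 projected impact at 44 k$.
Below 44 k$ the best achievable stays under 206.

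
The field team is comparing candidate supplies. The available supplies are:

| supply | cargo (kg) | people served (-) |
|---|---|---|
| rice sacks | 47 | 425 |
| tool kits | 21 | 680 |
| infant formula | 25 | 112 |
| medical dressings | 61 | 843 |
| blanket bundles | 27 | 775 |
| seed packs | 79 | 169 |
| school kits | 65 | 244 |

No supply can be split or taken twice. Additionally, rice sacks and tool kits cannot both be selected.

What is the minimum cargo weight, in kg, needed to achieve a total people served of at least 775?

27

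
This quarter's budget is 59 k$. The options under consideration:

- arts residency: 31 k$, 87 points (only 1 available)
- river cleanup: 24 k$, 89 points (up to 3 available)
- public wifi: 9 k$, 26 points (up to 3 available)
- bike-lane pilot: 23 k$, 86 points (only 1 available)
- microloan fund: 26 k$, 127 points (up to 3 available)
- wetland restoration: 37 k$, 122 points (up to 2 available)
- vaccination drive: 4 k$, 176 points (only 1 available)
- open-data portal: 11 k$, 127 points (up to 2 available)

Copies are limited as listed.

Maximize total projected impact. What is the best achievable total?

Density check — vaccination drive 44.00, open-data portal 11.55, microloan fund 4.88 are the best per k$.
The ratio ordering already packs tightly: microloan fund + vaccination drive + 2×open-data portal, 52 k$, 557.
Every other selection either busts 59 k$ or exceeds an availability limit or fails to beat 557.

557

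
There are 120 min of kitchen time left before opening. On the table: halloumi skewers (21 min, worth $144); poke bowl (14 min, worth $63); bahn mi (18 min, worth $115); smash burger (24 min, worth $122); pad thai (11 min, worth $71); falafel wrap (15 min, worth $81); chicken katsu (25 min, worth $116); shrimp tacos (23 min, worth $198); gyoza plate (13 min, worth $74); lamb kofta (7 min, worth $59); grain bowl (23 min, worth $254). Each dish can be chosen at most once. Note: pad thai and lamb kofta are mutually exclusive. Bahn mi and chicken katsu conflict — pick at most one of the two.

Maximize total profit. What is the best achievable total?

By profit per min: grain bowl 11.04, shrimp tacos 8.61, lamb kofta 8.43, halloumi skewers 6.86 lead.
Halloumi skewers + bahn mi + falafel wrap + shrimp tacos + gyoza plate + lamb kofta + grain bowl uses 120 of the 120 min and totals 925.
Nothing else feasible within 120 min beats 925.

925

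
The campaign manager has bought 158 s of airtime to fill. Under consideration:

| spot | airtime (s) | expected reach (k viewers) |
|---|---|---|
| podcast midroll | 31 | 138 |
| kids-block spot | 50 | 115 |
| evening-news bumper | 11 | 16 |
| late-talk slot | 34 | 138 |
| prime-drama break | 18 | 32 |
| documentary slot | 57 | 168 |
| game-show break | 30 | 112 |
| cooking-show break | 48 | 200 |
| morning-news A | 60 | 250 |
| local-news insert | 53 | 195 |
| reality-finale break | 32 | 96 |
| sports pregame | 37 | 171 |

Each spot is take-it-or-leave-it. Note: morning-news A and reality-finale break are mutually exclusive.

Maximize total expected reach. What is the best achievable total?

671

Taking the top-ratio spots first gives podcast midroll + late-talk slot + cooking-show break + sports pregame for 647 (150 s).
Replace late-talk slot and cooking-show break with game-show break + morning-news A: the trade gains 24 net, giving 671 at 158 s.
Next best is podcast midroll + late-talk slot + cooking-show break + sports pregame at 647 (150 s) — short by 24.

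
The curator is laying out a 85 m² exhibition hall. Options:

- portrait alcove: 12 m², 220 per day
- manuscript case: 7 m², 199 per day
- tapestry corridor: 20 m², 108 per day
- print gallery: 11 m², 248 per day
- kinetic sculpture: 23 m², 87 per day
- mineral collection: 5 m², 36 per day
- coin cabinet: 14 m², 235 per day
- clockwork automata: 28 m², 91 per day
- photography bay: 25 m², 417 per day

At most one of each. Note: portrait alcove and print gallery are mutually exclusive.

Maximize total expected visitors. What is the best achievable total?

Density check — manuscript case 28.43, print gallery 22.55, portrait alcove 18.33, coin cabinet 16.79 are the best per m².
Best packing: manuscript case + tapestry corridor + print gallery + mineral collection + coin cabinet + photography bay — 82 m², 1243 total.
No other feasible combination exceeds 1243.

1243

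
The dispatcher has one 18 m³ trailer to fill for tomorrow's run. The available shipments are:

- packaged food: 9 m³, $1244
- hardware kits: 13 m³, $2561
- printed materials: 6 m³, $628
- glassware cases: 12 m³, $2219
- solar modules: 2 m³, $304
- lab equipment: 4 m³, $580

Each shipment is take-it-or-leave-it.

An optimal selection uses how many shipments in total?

Optimal total is 3141.
hardware kits + lab equipment hits 3141 at 17 m³.
Every optimal selection uses 2 shipments.

2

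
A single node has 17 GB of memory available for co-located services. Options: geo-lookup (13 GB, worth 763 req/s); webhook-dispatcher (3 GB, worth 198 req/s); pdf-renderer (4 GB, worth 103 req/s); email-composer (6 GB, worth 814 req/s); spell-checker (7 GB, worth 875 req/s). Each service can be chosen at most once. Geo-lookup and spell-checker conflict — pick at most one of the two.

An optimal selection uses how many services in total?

Best achievable throughput is 1887.
webhook-dispatcher + email-composer + spell-checker hits 1887 at 16 GB.
Every optimal selection uses 3 services.

3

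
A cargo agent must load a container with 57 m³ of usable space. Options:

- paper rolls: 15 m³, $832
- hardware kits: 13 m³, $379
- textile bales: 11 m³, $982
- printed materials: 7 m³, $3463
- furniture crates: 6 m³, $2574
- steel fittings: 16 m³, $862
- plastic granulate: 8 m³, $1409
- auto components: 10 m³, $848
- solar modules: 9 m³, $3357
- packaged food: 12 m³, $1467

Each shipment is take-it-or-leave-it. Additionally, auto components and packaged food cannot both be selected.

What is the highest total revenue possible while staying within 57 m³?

13252

Textile bales + printed materials + furniture crates + plastic granulate + solar modules + packaged food uses 53 of the 57 m³ and totals 13252.
Next best is paper rolls + printed materials + furniture crates + plastic granulate + solar modules + packaged food at 13102 (57 m³) — short by 150.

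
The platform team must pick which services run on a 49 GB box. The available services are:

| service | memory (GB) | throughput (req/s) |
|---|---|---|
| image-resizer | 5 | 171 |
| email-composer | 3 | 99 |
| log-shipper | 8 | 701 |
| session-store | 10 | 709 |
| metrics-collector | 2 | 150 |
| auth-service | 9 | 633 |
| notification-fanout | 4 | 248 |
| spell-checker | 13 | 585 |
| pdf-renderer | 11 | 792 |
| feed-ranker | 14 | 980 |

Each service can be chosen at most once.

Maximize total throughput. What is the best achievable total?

A density-first pass picks image-resizer + log-shipper + session-store + metrics-collector + auth-service + notification-fanout + pdf-renderer — 3404 at 49 GB.
Replace image-resizer and auth-service with feed-ranker: the trade gains 176 net, giving 3580 at 49 GB.
An exhaustive check of the 1024 subsets confirms 3580.

3580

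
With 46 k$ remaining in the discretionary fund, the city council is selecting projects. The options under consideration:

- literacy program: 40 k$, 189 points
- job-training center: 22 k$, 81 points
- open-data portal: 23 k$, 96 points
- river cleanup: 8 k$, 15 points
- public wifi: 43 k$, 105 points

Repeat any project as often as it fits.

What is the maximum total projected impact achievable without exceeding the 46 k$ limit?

192

By projected impact per k$: literacy program 4.72, open-data portal 4.17, job-training center 3.68 lead.
A density-first pass picks literacy program — 189 at 40 k$.
Dropping literacy program frees 40 k$; slotting in 2×open-data portal (46 k$) lifts the total to 192 at 46 k$.
That's the maximum — no swap from here does better than 192.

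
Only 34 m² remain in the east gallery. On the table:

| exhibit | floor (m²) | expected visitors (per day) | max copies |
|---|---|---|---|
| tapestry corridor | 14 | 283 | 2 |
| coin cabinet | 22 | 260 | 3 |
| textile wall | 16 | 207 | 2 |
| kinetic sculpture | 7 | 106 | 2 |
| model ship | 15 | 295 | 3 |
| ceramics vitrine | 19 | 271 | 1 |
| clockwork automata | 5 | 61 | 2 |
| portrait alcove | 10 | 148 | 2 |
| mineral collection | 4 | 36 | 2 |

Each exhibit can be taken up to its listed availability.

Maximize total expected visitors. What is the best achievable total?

Ranking by ratio (expected visitors/m²): tapestry corridor 20.21, model ship 19.67, kinetic sculpture 15.14, portrait alcove 14.80.
Greedy by ratio would take 2×tapestry corridor + clockwork automata: 33 m² used, total 627.
The 14 m² tied up in tapestry corridor is better spent on model ship — total rises to 639 (34 m²).
Every other selection either busts 34 m² or exceeds an availability limit or fails to beat 639.

639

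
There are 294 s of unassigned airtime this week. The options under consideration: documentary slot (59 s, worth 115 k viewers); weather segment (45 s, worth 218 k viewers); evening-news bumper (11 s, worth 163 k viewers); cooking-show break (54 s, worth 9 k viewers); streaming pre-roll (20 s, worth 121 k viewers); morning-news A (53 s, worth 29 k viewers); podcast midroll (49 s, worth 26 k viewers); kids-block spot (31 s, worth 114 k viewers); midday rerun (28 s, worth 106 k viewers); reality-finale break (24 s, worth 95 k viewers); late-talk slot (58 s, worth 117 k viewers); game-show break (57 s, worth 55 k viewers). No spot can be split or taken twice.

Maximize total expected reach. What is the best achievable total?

Best packing: documentary slot + weather segment + evening-news bumper + streaming pre-roll + kids-block spot + midday rerun + reality-finale break + late-talk slot — 276 s, 1049 total.
No other feasible combination exceeds 1049.

1049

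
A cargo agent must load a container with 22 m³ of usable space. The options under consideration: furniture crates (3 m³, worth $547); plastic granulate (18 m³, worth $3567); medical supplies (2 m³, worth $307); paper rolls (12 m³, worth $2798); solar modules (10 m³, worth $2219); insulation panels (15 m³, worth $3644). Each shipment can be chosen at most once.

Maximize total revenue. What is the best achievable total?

Density check — insulation panels 242.93, paper rolls 233.17, solar modules 221.90, plastic granulate 198.17 are the best per m³.
Filling by ratio: furniture crates + medical supplies + insulation panels for 4498, with 2 m³ left unused.
Reworking the packing: paper rolls + solar modules uses 22 m³ and improves the total to 5017.

5017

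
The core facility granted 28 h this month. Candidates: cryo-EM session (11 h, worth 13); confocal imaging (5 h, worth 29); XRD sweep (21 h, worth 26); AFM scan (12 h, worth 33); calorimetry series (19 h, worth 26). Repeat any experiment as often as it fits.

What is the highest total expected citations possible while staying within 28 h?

145

Taking 5×confocal imaging: 25 h used, 145 in expected citations.
That's the maximum — no swap from here does better than 145.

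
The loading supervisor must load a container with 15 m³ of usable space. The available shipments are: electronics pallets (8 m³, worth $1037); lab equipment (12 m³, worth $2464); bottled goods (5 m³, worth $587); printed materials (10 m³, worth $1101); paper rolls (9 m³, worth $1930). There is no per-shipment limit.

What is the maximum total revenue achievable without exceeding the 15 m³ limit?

2517

Bottled goods + paper rolls uses 14 of the 15 m³ and totals 2517.
No other feasible combination exceeds 2517.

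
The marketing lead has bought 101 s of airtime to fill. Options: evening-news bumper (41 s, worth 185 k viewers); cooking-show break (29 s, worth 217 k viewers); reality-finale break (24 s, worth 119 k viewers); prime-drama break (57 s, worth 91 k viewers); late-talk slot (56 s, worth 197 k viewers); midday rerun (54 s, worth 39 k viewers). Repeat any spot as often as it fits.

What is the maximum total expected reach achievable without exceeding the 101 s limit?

Taking 3×cooking-show break: 87 s used, 651 in expected reach.

651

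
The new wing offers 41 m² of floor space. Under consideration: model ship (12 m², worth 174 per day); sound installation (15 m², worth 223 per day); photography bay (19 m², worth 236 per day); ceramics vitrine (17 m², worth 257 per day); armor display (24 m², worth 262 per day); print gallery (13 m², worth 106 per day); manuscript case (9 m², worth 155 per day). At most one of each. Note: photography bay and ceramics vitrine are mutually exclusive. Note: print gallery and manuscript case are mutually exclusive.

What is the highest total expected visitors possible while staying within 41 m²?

635

The ratio ordering already packs tightly: sound installation + ceramics vitrine + manuscript case, 41 m², 635.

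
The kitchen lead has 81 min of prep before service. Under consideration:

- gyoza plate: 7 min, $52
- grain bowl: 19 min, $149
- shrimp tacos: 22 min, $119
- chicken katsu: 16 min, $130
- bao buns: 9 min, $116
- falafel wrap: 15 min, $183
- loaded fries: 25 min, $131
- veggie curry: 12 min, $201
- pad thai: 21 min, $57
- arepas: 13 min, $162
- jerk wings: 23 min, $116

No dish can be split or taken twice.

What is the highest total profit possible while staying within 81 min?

863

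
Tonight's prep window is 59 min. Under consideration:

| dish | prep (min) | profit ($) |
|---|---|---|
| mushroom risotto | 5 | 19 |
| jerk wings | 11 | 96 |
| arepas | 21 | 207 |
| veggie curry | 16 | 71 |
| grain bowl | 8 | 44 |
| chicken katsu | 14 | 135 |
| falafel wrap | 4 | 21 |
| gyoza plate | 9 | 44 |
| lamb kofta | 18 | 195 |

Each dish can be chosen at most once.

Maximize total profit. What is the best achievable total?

558

Arepas + chicken katsu + falafel wrap + lamb kofta uses 57 of the 59 min and totals 558.
Runner-up mushroom risotto + arepas + chicken katsu + lamb kofta tops out at 556.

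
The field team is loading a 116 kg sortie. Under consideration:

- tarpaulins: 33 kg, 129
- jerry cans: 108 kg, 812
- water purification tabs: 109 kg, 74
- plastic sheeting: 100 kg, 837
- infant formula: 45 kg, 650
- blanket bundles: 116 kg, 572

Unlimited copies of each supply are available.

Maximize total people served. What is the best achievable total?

Ranking by ratio (people served/kg): infant formula 14.44, plastic sheeting 8.37, jerry cans 7.52.
Best packing: 2×infant formula — 90 kg, 1300 total.
Every other selection either busts 116 kg or fails to beat 1300.

1300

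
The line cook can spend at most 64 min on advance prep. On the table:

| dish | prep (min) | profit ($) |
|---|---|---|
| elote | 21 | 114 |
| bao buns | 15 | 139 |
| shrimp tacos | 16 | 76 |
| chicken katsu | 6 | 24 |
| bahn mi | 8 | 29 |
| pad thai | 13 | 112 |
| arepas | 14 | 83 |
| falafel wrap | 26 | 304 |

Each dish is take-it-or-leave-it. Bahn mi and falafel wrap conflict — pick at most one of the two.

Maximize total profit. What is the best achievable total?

The ratio ordering already packs tightly: bao buns + chicken katsu + pad thai + falafel wrap, 60 min, 579.
Runner-up elote + bao buns + falafel wrap tops out at 557.

579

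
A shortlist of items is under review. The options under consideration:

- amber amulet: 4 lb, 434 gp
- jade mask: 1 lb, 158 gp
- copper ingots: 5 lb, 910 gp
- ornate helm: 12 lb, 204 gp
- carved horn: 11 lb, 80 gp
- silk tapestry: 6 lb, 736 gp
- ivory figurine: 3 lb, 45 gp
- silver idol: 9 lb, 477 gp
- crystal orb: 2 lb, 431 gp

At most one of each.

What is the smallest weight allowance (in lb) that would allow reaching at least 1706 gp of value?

Need the lightest bundle worth ≥ 1706.
amber amulet + copper ingots + crystal orb reaches 1775 using 11 lb.
No combination under 11 lb hits 1706.

11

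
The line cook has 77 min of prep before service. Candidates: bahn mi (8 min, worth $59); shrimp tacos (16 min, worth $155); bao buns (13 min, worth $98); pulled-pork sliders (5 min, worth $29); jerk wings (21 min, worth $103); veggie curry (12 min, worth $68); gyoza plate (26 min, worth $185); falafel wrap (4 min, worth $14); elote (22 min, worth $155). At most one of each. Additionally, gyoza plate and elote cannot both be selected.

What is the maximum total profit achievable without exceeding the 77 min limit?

565

Ranking by ratio (profit/min): shrimp tacos 9.69, bao buns 7.54, bahn mi 7.38.
A density-first pass picks bahn mi + shrimp tacos + bao buns + pulled-pork sliders + gyoza plate + falafel wrap — 540 at 72 min.
Replace pulled-pork sliders and falafel wrap with veggie curry: the trade gains 25 net, giving 565 at 75 min.
The spare 2 min is too small for any remaining dish, and no feasible exchange beats 565.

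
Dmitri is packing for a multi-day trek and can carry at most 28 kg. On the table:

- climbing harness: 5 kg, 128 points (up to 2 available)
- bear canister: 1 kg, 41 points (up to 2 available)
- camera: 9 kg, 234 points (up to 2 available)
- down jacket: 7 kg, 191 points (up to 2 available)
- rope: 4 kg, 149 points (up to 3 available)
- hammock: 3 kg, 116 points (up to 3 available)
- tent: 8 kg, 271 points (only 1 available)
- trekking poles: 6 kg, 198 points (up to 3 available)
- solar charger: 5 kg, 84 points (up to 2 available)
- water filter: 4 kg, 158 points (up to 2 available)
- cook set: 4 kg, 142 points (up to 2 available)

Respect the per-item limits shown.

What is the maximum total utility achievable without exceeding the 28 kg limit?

1077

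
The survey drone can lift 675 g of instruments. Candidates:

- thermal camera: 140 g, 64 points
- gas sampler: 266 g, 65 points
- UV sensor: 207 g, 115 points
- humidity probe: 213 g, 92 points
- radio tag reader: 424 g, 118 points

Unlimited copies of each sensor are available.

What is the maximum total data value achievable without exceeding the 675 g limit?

345

The ratio ordering already packs tightly: 3×UV sensor, 621 g, 345.
The spare 54 g is too small for any remaining sensor, and no exchange beats 345.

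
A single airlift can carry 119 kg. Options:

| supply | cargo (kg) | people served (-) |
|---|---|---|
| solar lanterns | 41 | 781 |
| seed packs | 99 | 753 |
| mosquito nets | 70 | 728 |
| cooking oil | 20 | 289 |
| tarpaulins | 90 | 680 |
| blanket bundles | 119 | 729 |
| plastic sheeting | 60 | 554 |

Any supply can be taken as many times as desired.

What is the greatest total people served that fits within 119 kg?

1851

2×solar lanterns + cooking oil uses 102 of the 119 kg and totals 1851.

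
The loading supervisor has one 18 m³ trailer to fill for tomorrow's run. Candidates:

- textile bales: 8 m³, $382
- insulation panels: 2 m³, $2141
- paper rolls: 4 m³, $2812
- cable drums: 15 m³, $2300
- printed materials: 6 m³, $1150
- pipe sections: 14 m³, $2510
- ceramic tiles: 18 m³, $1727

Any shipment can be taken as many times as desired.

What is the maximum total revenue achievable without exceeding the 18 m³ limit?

19269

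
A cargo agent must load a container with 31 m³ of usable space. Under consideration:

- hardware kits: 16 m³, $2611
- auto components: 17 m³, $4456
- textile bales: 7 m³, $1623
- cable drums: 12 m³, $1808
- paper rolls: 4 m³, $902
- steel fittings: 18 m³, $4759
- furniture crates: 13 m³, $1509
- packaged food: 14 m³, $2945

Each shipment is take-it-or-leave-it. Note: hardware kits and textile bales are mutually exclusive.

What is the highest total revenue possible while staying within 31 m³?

Filling by ratio: textile bales + paper rolls + steel fittings for 7284, with 2 m³ left unused.
Reworking the packing: auto components + packaged food uses 31 m³ and improves the total to 7401.
Runner-up textile bales + paper rolls + steel fittings tops out at 7284.

7401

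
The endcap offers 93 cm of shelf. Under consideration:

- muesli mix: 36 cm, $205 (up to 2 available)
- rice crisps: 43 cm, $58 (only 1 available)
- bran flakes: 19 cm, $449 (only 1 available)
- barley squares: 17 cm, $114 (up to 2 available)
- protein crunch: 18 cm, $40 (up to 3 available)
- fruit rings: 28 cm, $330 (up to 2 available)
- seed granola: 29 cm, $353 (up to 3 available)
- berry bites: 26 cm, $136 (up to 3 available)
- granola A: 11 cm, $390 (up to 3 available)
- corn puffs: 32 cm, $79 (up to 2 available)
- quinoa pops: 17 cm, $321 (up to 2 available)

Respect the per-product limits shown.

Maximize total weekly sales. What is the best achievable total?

Density check — granola A 35.45, bran flakes 23.63, quinoa pops 18.88 are the best per cm.
Best packing: bran flakes + 3×granola A + 2×quinoa pops — 86 cm, 2261 total.
That's the maximum — no swap from here does better than 2261.

2261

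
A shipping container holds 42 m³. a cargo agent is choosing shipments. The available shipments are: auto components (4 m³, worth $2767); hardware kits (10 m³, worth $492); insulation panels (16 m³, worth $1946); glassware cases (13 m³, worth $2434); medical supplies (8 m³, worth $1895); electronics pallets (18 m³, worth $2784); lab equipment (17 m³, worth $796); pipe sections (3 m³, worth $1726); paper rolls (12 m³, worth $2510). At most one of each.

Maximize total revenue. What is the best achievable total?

Density check — auto components 691.75, pipe sections 575.33, medical supplies 236.88 are the best per m³.
The ratio ordering already packs tightly: auto components + glassware cases + medical supplies + pipe sections + paper rolls, 40 m³, 11332.
Nothing else within 42 m³ beats 11332.

11332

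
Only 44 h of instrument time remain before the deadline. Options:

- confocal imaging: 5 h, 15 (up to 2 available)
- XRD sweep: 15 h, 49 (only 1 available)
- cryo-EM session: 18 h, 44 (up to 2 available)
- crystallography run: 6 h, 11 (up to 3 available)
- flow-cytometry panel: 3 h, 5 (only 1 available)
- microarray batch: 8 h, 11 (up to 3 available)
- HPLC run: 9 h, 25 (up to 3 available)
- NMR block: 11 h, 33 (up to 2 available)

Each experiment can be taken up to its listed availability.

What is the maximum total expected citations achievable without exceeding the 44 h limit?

132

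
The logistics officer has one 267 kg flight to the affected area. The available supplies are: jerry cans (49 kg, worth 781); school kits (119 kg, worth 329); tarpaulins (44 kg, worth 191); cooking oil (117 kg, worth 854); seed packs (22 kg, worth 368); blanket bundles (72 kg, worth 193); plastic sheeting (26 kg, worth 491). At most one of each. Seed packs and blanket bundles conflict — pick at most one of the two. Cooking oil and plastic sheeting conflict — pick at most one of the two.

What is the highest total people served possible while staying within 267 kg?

Best packing: jerry cans + tarpaulins + cooking oil + seed packs — 232 kg, 2194 total.
Nothing else feasible within 267 kg beats 2194.

2194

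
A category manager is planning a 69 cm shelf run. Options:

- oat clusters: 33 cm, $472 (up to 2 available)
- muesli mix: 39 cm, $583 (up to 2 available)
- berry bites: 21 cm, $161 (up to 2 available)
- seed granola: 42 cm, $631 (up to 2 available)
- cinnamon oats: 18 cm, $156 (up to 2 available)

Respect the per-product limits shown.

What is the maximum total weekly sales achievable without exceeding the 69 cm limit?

944

Ranking by ratio (weekly sales/cm): seed granola 15.02, muesli mix 14.95, oat clusters 14.30, cinnamon oats 8.67.
Filling by ratio: seed granola + cinnamon oats for 787, with 9 cm left unused.
Dropping seed granola and cinnamon oats frees 60 cm; slotting in 2×oat clusters (66 cm) lifts the total to 944 at 66 cm.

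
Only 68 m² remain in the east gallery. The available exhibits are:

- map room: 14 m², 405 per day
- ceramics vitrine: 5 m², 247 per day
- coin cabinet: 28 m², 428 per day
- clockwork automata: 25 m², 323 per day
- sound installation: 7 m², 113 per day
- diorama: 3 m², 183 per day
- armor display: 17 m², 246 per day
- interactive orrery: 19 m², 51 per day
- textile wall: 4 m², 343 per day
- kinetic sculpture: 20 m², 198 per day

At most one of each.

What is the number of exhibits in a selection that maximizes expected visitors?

Best achievable expected visitors is 1747.
One optimal bundle: map room + ceramics vitrine + clockwork automata + diorama + armor display + textile wall (68 m²).
Every optimal selection uses 6 exhibits.

6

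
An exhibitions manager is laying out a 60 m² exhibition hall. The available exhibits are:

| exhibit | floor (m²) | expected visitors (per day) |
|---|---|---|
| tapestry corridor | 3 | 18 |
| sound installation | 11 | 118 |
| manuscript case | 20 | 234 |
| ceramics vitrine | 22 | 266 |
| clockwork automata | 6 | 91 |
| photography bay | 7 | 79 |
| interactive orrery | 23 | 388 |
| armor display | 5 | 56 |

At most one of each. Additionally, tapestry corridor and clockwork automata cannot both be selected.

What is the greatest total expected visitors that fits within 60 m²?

831

Greedy by ratio would take ceramics vitrine + clockwork automata + photography bay + interactive orrery: 58 m² used, total 824.
Replace ceramics vitrine and photography bay with sound installation + manuscript case: the trade gains 7 net, giving 831 at 60 m².
An exhaustive check of the 256 subsets confirms 831.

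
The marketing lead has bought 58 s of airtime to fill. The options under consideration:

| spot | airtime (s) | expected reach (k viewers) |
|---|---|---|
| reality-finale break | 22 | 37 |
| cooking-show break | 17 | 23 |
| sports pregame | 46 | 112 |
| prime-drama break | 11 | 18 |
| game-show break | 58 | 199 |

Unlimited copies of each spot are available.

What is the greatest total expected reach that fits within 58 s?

199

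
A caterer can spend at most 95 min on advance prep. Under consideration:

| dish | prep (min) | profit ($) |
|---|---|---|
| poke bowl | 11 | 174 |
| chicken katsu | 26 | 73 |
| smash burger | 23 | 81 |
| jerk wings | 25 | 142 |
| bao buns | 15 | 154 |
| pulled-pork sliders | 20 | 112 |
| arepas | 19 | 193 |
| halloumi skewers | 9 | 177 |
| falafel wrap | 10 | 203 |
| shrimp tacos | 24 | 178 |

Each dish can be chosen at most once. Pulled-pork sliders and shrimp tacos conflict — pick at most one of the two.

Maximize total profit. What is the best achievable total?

1079

The ratio ordering already packs tightly: poke bowl + bao buns + arepas + halloumi skewers + falafel wrap + shrimp tacos, 88 min, 1079.
Next best is poke bowl + jerk wings + bao buns + arepas + halloumi skewers + falafel wrap at 1043 (89 min) — short by 36.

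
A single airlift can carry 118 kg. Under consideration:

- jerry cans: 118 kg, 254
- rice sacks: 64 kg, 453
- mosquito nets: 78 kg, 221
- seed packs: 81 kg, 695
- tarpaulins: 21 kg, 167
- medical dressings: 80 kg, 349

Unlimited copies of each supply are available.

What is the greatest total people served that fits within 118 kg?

Best packing: seed packs + tarpaulins — 102 kg, 862 total.
Every other selection either busts 118 kg or fails to beat 862.

862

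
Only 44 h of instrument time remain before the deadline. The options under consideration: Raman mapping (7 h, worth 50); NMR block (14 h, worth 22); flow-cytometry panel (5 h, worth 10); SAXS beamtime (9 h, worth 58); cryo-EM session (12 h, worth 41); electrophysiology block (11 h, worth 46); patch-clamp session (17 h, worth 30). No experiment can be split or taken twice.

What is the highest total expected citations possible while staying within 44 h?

205

Density check — Raman mapping 7.14, SAXS beamtime 6.44, electrophysiology block 4.18, cryo-EM session 3.42 are the best per h.
Best packing: Raman mapping + flow-cytometry panel + SAXS beamtime + cryo-EM session + electrophysiology block — 44 h, 205 total.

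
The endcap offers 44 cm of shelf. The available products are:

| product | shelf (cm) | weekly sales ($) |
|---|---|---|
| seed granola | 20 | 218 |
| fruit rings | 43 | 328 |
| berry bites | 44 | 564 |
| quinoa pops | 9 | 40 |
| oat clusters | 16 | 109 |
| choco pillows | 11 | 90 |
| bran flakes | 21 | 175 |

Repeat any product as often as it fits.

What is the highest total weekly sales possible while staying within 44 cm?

564

Ranking by ratio (weekly sales/cm): berry bites 12.82, seed granola 10.90, bran flakes 8.33, choco pillows 8.18.
Taking berry bites: 44 cm used, 564 in weekly sales.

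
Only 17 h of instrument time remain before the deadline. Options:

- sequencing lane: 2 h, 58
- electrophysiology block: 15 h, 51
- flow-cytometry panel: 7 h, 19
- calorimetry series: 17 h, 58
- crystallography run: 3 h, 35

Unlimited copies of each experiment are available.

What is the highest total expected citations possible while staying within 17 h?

464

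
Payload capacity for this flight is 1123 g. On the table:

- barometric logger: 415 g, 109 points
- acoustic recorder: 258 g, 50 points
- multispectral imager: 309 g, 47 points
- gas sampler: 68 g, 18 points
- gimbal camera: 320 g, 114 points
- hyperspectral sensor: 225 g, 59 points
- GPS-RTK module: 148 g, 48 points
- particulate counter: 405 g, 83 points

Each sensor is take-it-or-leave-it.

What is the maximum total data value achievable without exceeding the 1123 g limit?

330

Greedy by ratio would take barometric logger + gas sampler + gimbal camera + GPS-RTK module: 951 g used, total 289.
The 68 g tied up in gas sampler is better spent on hyperspectral sensor — total rises to 330 (1108 g).
The closest alternative, gimbal camera + hyperspectral sensor + GPS-RTK module + particulate counter, reaches only 304.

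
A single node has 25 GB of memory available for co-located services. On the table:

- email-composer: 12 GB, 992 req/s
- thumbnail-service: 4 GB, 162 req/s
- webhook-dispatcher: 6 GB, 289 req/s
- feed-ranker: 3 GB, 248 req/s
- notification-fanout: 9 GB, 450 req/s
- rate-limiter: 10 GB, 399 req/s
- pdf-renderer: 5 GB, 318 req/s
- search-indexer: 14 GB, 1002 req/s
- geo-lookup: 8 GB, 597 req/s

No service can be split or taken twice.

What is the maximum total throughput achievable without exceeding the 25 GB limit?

1907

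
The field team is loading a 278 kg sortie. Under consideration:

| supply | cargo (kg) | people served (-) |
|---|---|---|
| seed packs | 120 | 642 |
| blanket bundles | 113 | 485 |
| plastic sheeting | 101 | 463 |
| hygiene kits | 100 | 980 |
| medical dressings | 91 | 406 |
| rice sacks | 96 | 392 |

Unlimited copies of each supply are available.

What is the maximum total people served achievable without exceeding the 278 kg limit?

By people served per kg: hygiene kits 9.80, seed packs 5.35, plastic sheeting 4.58, medical dressings 4.46 lead.
Best packing: 2×hygiene kits — 200 kg, 1960 total.
That's the maximum — no swap from here does better than 1960.

1960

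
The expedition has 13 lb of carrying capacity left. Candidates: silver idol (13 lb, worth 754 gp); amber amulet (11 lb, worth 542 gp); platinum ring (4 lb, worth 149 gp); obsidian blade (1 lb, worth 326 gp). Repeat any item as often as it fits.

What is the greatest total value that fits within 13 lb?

Ranking by ratio (value/lb): obsidian blade 326.00, silver idol 58.00, amber amulet 49.27, platinum ring 37.25.
Taking 13×obsidian blade: 13 lb used, 4238 in value.

4238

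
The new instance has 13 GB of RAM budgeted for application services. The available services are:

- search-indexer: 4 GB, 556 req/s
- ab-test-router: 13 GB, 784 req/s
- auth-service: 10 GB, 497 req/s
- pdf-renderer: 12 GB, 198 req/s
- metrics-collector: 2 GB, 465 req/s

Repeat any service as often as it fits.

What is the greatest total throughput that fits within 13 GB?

2790

Density check — metrics-collector 232.50, search-indexer 139.00, ab-test-router 60.31 are the best per GB.
Best packing: 6×metrics-collector — 12 GB, 2790 total.
The spare 1 GB is too small for any remaining service, and no exchange beats 2790.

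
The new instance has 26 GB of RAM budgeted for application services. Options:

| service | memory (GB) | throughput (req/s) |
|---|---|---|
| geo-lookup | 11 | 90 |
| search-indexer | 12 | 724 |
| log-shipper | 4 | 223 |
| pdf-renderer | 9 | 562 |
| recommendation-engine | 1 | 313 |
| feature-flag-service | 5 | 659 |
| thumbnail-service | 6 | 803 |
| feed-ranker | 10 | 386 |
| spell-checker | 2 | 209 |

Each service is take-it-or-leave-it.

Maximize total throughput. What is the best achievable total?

Density check — recommendation-engine 313.00, thumbnail-service 133.83, feature-flag-service 131.80, spell-checker 104.50 are the best per GB.
Taking the top-ratio services first gives pdf-renderer + recommendation-engine + feature-flag-service + thumbnail-service + spell-checker for 2546 (23 GB).
Replace pdf-renderer with search-indexer: the trade gains 162 net, giving 2708 at 26 GB.

2708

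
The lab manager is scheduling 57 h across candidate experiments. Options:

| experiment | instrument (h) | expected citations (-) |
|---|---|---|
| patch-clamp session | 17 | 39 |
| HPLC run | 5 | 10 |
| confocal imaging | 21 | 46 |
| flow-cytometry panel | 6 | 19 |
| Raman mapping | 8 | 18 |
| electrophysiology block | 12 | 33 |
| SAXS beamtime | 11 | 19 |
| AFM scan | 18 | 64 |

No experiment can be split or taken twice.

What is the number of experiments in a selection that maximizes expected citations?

4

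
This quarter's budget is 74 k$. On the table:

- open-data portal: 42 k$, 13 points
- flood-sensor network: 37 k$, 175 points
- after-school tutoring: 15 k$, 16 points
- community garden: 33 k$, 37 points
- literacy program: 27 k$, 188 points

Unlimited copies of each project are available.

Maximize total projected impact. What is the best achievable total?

392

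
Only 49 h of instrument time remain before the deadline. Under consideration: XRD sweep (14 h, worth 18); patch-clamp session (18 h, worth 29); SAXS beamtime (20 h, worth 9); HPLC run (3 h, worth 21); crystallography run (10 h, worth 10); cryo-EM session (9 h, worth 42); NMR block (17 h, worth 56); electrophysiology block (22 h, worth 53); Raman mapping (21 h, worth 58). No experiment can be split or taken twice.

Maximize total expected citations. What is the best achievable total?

156

The ratio heuristic lands on patch-clamp session + HPLC run + cryo-EM session + NMR block (148) but leaves 2 h idle.
Replace patch-clamp session and HPLC run with Raman mapping: the trade gains 8 net, giving 156 at 47 h.
An exhaustive check of the 512 subsets confirms 156.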